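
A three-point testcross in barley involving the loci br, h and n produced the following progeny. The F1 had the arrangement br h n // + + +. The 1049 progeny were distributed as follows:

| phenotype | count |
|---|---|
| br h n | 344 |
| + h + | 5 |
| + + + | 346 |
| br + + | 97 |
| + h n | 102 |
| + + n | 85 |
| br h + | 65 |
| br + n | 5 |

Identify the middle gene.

The two rarest classes, br + n and + h +, are the double crossovers. Comparing them with the parentals, only the h allele has switched, so h is the middle locus and the order is n – h – br.

h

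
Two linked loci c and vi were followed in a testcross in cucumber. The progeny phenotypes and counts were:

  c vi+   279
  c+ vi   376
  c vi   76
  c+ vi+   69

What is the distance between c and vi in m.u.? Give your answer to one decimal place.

18.1 m.u.

The two most frequent classes, c+ vi (376) and c vi+ (279), are the parental types, so the F1 was c+ vi / c vi+.
The recombinant classes are c+ vi+ and c vi: 69 + 76 = 145.
Recombination frequency = 145/800 = 0.1812 ≈ 18.1%, i.e. 18.1 m.u.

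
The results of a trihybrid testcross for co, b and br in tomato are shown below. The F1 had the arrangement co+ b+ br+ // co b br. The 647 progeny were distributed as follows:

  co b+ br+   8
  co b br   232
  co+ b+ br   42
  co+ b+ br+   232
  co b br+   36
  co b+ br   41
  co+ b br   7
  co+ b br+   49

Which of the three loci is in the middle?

The two rarest classes, co b+ br+ and co+ b br, are the double crossovers. Comparing them with the parentals, only the co allele has switched, so co is the middle locus and the order is br – co – b.

co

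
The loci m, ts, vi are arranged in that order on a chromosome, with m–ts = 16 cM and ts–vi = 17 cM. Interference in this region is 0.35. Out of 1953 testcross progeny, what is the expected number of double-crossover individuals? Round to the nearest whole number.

Map distances give recombination frequencies of 0.160 and 0.170 for the two intervals.
With interference 0.35 (so coincidence = 0.65), expected double-crossover frequency = 0.160 × 0.170 × 0.65 = 0.01768.
Expected number = 0.01768 × 1953 = 34.53 ≈ 35.

35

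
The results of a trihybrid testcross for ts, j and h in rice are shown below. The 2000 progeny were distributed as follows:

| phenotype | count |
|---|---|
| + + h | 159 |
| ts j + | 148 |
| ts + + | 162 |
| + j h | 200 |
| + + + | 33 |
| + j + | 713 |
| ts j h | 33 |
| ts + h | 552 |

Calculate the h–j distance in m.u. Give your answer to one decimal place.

21.4 m.u.

The two most frequent reciprocal classes, + j + and ts + h, are the parental types, so the F1 was + j + / ts + h.
The two rarest classes, + + + and ts j h, are the double crossovers. Comparing them with the parentals, only the j allele has switched, so j is the middle locus and the order is ts – j – h.
Crossovers in the j–h interval produce the single-crossover classes + j h and ts + + (200 + 162 = 362) plus the double crossovers (66).
RF(j–h) = (362 + 66) / 2000 = 428/2000 = 0.2140 → 21.4 m.u.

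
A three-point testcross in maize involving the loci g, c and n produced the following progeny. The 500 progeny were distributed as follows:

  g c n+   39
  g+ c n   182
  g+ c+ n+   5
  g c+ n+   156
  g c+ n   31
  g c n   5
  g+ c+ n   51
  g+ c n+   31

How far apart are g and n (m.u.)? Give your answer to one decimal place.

The two most frequent reciprocal classes, g c+ n+ and g+ c n, are the parental types, so the F1 was g c+ n+ / g+ c n.
The two rarest classes, g+ c+ n+ and g c n, are the double crossovers. Comparing them with the parentals, only the g allele has switched, so g is the middle locus and the order is c – g – n.
Crossovers in the g–n interval produce the single-crossover classes g c+ n and g+ c n+ (31 + 31 = 62) plus the double crossovers (10).
RF(g–n) = (62 + 10) / 500 = 72/500 = 0.1440 → 14.4 m.u.

14.4 m.u.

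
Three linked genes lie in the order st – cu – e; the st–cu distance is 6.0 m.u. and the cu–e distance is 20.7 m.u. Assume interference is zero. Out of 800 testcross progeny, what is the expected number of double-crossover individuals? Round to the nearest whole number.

10

Map distances give recombination frequencies of 0.060 and 0.207 for the two intervals.
With no interference, expected double-crossover frequency = 0.060 × 0.207 = 0.01242.
Expected number = 0.01242 × 800 = 9.94 ≈ 10.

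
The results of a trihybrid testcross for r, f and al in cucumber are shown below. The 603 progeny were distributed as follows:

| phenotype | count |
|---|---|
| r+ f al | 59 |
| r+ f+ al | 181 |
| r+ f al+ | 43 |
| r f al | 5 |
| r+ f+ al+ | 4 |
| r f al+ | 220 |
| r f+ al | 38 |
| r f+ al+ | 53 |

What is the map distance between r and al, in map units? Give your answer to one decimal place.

The two most frequent reciprocal classes, r f al+ and r+ f+ al, are the parental types, so the F1 was r f al+ / r+ f+ al.
The two rarest classes, r f al and r+ f+ al+, are the double crossovers. Comparing them with the parentals, only the al allele has switched, so al is the middle locus and the order is r – al – f.
Crossovers in the r–al interval produce the single-crossover classes r+ f al+ and r f+ al (43 + 38 = 81) plus the double crossovers (9).
RF(r–al) = (81 + 9) / 603 = 90/603 = 0.1493 → 14.9 map units.

14.9 map units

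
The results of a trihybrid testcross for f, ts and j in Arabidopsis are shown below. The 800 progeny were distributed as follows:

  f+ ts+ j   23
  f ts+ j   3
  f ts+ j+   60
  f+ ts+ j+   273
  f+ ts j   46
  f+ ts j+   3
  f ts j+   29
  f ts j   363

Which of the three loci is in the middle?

ts

The two most frequent reciprocal classes, f+ ts+ j+ and f ts j, are the parental types, so the F1 was f+ ts+ j+ / f ts j.
The two rarest classes, f+ ts j+ and f ts+ j, are the double crossovers. Comparing them with the parentals, only the ts allele has switched, so ts is the middle locus and the order is f – ts – j.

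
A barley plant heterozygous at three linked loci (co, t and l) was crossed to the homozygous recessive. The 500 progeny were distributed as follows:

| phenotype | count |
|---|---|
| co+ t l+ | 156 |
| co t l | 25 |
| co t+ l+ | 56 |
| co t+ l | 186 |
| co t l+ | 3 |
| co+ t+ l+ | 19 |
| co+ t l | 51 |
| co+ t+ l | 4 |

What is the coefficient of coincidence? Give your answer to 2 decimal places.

The two most frequent reciprocal classes, co+ t l+ and co t+ l, are the parental types, so the F1 was co+ t l+ / co t+ l.
The two rarest classes, co t l+ and co+ t+ l, are the double crossovers. Comparing them with the parentals, only the co allele has switched, so co is the middle locus and the order is l – co – t.
l–co: (107 + 7)/500 = 0.2280; co–t: (44 + 7)/500 = 0.1020.
Expected DCO frequency = 0.2280 × 0.1020 ≈ 0.02326; observed = 7/500 ≈ 0.01400.
Coefficient of coincidence = 0.01400/0.02326 ≈ 0.60.

0.60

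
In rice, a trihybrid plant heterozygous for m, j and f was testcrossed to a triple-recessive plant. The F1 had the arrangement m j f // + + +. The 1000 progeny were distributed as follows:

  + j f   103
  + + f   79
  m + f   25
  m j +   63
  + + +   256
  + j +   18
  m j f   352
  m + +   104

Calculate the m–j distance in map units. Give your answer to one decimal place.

25.0 map units

The two rarest classes, m + f and + j +, are the double crossovers. Comparing them with the parentals, only the j allele has switched, so j is the middle locus and the order is f – j – m.
Crossovers in the j–m interval produce the single-crossover classes + j f and m + + (103 + 104 = 207) plus the double crossovers (43).
RF(j–m) = (207 + 43) / 1000 = 250/1000 = 0.2500 → 25.0 map units.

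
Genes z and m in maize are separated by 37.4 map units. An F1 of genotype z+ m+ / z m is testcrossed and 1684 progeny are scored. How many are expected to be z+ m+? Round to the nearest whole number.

527

A map distance of 37.4 map units corresponds to a recombination frequency of 0.374.
The F1 is z+ m+ / z m, so z+ m+ is a parental gamete class with expected frequency (1 − r)/2 = 0.626/2 = 0.3130.
Expected number = 0.3130 × 1684 = 527.09 ≈ 527.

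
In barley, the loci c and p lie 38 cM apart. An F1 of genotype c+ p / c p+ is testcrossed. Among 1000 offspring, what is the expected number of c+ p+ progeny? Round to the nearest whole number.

190

A map distance of 38 cM corresponds to a recombination frequency of 0.380.
The F1 is c+ p / c p+, so c+ p+ is a recombinant gamete class with expected frequency r/2 = 0.380/2 = 0.1900.
Expected number = 0.1900 × 1000 = 190.00 ≈ 190.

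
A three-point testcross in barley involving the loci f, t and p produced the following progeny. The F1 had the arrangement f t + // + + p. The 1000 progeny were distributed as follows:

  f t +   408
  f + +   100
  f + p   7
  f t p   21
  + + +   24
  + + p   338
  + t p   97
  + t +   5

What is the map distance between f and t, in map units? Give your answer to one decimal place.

20.9 map units

The two rarest classes, + t + and f + p, are the double crossovers. Comparing them with the parentals, only the f allele has switched, so f is the middle locus and the order is t – f – p.
Crossovers in the t–f interval produce the single-crossover classes f + + and + t p (100 + 97 = 197) plus the double crossovers (12).
RF(t–f) = (197 + 12) / 1000 = 209/1000 = 0.2090 → 20.9 map units.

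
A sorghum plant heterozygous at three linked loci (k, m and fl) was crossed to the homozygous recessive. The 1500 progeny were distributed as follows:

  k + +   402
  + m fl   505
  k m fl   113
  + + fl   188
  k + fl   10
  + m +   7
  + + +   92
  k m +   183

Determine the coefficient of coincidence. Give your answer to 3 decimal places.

0.296

The two most frequent reciprocal classes, k + + and + m fl, are the parental types, so the F1 was k + + / + m fl.
The two rarest classes, k + fl and + m +, are the double crossovers. Comparing them with the parentals, only the fl allele has switched, so fl is the middle locus and the order is k – fl – m.
k–fl: (205 + 17)/1500 = 0.1480; fl–m: (371 + 17)/1500 = 0.2587.
Expected DCO frequency = 0.1480 × 0.2587 ≈ 0.03829; observed = 17/1500 ≈ 0.01133.
Coefficient of coincidence = 0.01133/0.03829 ≈ 0.296.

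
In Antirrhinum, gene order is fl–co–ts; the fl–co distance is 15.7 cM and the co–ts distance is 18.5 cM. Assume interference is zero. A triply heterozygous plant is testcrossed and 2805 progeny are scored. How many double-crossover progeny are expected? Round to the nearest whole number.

Map distances give recombination frequencies of 0.157 and 0.185 for the two intervals.
With no interference, expected double-crossover frequency = 0.157 × 0.185 = 0.02905.
Expected number = 0.02905 × 2805 = 81.47 ≈ 81.

81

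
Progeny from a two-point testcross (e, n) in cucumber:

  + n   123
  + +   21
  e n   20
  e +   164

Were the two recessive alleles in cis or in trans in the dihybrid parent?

trans

The two most frequent classes are + n (123) and e + (164); these are the parental (non-recombinant) types.
So the F1 carried + n on one chromosome and e + on the other — the recessive alleles are on opposite chromosomes (trans / repulsion).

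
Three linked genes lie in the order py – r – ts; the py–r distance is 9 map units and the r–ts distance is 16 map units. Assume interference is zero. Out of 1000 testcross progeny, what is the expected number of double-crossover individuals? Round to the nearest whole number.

Map distances give recombination frequencies of 0.090 and 0.160 for the two intervals.
With no interference, expected double-crossover frequency = 0.090 × 0.160 = 0.01440.
Expected number = 0.01440 × 1000 = 14.40 ≈ 14.

14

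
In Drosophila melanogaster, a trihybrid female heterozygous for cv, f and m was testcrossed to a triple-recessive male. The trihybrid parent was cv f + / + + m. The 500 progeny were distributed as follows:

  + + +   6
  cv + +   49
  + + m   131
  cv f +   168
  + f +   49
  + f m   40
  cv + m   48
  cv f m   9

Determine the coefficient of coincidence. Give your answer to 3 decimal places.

The two rarest classes, cv f m and + + +, are the double crossovers. Comparing them with the parentals, only the m allele has switched, so m is the middle locus and the order is f – m – cv.
f–m: (89 + 15)/500 = 0.2080; m–cv: (97 + 15)/500 = 0.2240.
Expected DCO frequency = 0.2080 × 0.2240 ≈ 0.04659; observed = 15/500 ≈ 0.03000.
Coefficient of coincidence = 0.03000/0.04659 ≈ 0.644.

0.644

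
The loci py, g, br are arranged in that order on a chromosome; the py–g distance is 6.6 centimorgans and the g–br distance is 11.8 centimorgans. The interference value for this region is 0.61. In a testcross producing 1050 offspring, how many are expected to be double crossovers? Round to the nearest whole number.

3

Map distances give recombination frequencies of 0.066 and 0.118 for the two intervals.
With interference 0.61 (so coincidence = 0.39), expected double-crossover frequency = 0.066 × 0.118 × 0.39 = 0.00304.
Expected number = 0.00304 × 1050 = 3.19 ≈ 3.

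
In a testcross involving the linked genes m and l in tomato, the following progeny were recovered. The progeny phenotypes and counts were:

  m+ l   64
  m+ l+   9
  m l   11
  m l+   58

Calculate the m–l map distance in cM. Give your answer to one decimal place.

14.1 cM

The two most frequent classes, m+ l (64) and m l+ (58), are the parental types, so the F1 was m+ l / m l+.
The recombinant classes are m+ l+ and m l: 9 + 11 = 20.
Recombination frequency = 20/142 = 0.1408 ≈ 14.1%, i.e. 14.1 cM.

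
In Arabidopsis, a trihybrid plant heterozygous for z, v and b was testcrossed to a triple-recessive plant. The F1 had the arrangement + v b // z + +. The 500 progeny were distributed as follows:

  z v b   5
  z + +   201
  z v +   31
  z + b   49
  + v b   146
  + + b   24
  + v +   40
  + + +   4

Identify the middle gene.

The two rarest classes, z v b and + + +, are the double crossovers. Comparing them with the parentals, only the z allele has switched, so z is the middle locus and the order is v – z – b.

z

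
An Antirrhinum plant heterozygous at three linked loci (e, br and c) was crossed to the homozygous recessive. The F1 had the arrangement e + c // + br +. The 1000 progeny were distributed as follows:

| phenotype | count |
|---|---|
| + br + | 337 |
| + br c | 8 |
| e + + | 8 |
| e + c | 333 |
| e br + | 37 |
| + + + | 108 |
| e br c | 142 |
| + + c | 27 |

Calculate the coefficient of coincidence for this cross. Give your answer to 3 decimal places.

0.752

The two rarest classes, e + + and + br c, are the double crossovers. Comparing them with the parentals, only the c allele has switched, so c is the middle locus and the order is e – c – br.
e–c: (64 + 16)/1000 = 0.0800; c–br: (250 + 16)/1000 = 0.2660.
Expected DCO frequency = 0.0800 × 0.2660 ≈ 0.02128; observed = 16/1000 ≈ 0.01600.
Coefficient of coincidence = 0.01600/0.02128 ≈ 0.752.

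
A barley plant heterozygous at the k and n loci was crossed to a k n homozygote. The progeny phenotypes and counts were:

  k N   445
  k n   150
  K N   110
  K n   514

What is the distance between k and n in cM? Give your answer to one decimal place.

The two most frequent classes, K n (514) and k N (445), are the parental types, so the F1 was K n / k N.
The recombinant classes are K N and k n: 110 + 150 = 260.
Recombination frequency = 260/1219 = 0.2133 ≈ 21.3%, i.e. 21.3 cM.

21.3 cM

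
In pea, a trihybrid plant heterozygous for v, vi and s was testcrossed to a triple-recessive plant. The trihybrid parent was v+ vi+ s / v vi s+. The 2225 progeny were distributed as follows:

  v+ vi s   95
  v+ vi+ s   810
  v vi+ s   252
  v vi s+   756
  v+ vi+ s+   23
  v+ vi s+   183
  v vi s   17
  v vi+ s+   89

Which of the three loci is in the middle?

s

The two rarest classes, v+ vi+ s+ and v vi s, are the double crossovers. Comparing them with the parentals, only the s allele has switched, so s is the middle locus and the order is v – s – vi.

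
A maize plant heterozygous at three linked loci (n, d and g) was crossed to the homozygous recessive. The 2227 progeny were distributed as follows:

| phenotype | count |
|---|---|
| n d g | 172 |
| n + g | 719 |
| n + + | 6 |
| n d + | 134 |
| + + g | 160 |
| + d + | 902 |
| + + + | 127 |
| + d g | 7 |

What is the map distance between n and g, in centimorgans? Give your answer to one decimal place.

The two most frequent reciprocal classes, + d + and n + g, are the parental types, so the F1 was + d + / n + g.
The two rarest classes, + d g and n + +, are the double crossovers. Comparing them with the parentals, only the g allele has switched, so g is the middle locus and the order is n – g – d.
Crossovers in the n–g interval produce the single-crossover classes n d + and + + g (134 + 160 = 294) plus the double crossovers (13).
RF(n–g) = (294 + 13) / 2227 = 307/2227 = 0.1379 → 13.8 centimorgans.

13.8 centimorgans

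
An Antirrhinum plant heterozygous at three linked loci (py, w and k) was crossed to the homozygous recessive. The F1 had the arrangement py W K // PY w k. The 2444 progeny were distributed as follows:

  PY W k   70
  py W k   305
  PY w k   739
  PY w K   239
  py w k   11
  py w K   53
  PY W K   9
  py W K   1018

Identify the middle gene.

The two rarest classes, PY W K and py w k, are the double crossovers. Comparing them with the parentals, only the py allele has switched, so py is the middle locus and the order is w – py – k.

py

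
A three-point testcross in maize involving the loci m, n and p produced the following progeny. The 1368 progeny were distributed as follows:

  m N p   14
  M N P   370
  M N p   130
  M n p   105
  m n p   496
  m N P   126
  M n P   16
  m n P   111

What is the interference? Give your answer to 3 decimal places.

0.420

The two most frequent reciprocal classes, M N P and m n p, are the parental types, so the F1 was M N P / m n p.
The two rarest classes, M n P and m N p, are the double crossovers. Comparing them with the parentals, only the n allele has switched, so n is the middle locus and the order is p – n – m.
p–n: (241 + 30)/1368 = 0.1981; n–m: (231 + 30)/1368 = 0.1908.
Expected DCO frequency = 0.1981 × 0.1908 ≈ 0.03780; observed = 30/1368 ≈ 0.02193.
Coefficient of coincidence = 0.02193/0.03780 ≈ 0.580; interference = 1 − 0.580 = 0.420.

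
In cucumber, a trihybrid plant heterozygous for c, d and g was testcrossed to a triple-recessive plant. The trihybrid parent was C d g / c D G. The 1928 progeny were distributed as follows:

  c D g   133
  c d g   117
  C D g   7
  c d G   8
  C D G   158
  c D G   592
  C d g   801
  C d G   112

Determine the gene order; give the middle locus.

d

The two rarest classes, C D g and c d G, are the double crossovers. Comparing them with the parentals, only the d allele has switched, so d is the middle locus and the order is c – d – g.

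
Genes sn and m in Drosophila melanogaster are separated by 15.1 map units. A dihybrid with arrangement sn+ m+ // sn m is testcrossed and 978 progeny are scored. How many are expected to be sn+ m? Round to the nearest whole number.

A map distance of 15.1 map units corresponds to a recombination frequency of 0.151.
The F1 is sn+ m+ / sn m, so sn+ m is a recombinant gamete class with expected frequency r/2 = 0.151/2 = 0.0755.
Expected number = 0.0755 × 978 = 73.84 ≈ 74.

74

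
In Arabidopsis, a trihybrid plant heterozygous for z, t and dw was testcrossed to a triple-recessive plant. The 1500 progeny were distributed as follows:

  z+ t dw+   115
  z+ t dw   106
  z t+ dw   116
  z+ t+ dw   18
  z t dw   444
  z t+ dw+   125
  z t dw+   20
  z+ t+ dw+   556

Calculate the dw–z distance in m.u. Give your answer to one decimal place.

The two most frequent reciprocal classes, z t dw and z+ t+ dw+, are the parental types, so the F1 was z t dw / z+ t+ dw+.
The two rarest classes, z t dw+ and z+ t+ dw, are the double crossovers. Comparing them with the parentals, only the dw allele has switched, so dw is the middle locus and the order is t – dw – z.
Crossovers in the dw–z interval produce the single-crossover classes z+ t dw and z t+ dw+ (106 + 125 = 231) plus the double crossovers (38).
RF(dw–z) = (231 + 38) / 1500 = 269/1500 = 0.1793 → 17.9 m.u.

17.9 m.u.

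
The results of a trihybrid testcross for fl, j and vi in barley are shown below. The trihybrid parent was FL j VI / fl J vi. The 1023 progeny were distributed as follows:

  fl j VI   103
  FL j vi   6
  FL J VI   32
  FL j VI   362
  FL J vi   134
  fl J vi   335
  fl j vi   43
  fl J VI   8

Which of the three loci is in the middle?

The two rarest classes, FL j vi and fl J VI, are the double crossovers. Comparing them with the parentals, only the vi allele has switched, so vi is the middle locus and the order is j – vi – fl.

vi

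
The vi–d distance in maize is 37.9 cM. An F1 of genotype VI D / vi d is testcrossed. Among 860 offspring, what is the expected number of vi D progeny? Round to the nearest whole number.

A map distance of 37.9 cM corresponds to a recombination frequency of 0.379.
The F1 is VI D / vi d, so vi D is a recombinant gamete class with expected frequency r/2 = 0.379/2 = 0.1895.
Expected number = 0.1895 × 860 = 162.97 ≈ 163.

163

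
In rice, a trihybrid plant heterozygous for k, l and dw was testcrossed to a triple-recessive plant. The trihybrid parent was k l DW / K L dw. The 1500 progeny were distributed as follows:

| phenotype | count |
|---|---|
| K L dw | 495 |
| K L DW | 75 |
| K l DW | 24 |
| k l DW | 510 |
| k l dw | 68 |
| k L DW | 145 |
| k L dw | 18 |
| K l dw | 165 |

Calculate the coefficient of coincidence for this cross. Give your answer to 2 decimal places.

The two rarest classes, K l DW and k L dw, are the double crossovers. Comparing them with the parentals, only the k allele has switched, so k is the middle locus and the order is l – k – dw.
l–k: (310 + 42)/1500 = 0.2347; k–dw: (143 + 42)/1500 = 0.1233.
Expected DCO frequency = 0.2347 × 0.1233 ≈ 0.02894; observed = 42/1500 ≈ 0.02800.
Coefficient of coincidence = 0.02800/0.02894 ≈ 0.97.

0.97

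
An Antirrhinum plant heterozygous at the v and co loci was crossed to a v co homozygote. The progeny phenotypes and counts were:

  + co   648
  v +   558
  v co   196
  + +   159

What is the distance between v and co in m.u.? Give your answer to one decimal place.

The two most frequent classes, + co (648) and v + (558), are the parental types, so the F1 was + co / v +.
The recombinant classes are + + and v co: 159 + 196 = 355.
Recombination frequency = 355/1561 = 0.2274 ≈ 22.7%, i.e. 22.7 m.u.

22.7 m.u.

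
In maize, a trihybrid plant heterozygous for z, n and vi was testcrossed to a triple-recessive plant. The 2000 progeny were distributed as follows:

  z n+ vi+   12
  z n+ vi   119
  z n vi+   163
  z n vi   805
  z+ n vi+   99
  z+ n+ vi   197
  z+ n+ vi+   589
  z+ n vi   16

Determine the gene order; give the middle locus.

z

The two most frequent reciprocal classes, z+ n+ vi+ and z n vi, are the parental types, so the F1 was z+ n+ vi+ / z n vi.
The two rarest classes, z n+ vi+ and z+ n vi, are the double crossovers. Comparing them with the parentals, only the z allele has switched, so z is the middle locus and the order is vi – z – n.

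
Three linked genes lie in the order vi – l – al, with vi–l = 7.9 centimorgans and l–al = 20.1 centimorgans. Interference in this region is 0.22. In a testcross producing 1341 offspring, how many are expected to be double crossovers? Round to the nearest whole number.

Map distances give recombination frequencies of 0.079 and 0.201 for the two intervals.
With interference 0.22 (so coincidence = 0.78), expected double-crossover frequency = 0.079 × 0.201 × 0.78 = 0.01239.
Expected number = 0.01239 × 1341 = 16.61 ≈ 17.

17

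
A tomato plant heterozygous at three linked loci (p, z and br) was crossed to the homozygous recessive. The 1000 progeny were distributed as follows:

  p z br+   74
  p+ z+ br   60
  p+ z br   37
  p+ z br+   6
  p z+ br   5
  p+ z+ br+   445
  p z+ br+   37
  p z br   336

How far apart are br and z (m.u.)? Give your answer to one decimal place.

The two most frequent reciprocal classes, p+ z+ br+ and p z br, are the parental types, so the F1 was p+ z+ br+ / p z br.
The two rarest classes, p+ z br+ and p z+ br, are the double crossovers. Comparing them with the parentals, only the z allele has switched, so z is the middle locus and the order is p – z – br.
Crossovers in the z–br interval produce the single-crossover classes p+ z+ br and p z br+ (60 + 74 = 134) plus the double crossovers (11).
RF(z–br) = (134 + 11) / 1000 = 145/1000 = 0.1450 → 14.5 m.u.

14.5 m.u.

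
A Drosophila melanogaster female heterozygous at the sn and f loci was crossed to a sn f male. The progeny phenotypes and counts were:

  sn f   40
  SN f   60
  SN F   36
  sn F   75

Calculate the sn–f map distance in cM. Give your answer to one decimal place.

36.0 cM

The two most frequent classes, SN f (60) and sn F (75), are the parental types, so the F1 was SN f / sn F.
The recombinant classes are SN F and sn f: 36 + 40 = 76.
Recombination frequency = 76/211 = 0.3602 ≈ 36.0%, i.e. 36.0 cM.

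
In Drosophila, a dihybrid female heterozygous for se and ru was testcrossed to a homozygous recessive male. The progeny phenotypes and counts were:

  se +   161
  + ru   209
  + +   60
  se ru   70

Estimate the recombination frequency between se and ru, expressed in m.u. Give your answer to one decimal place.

26.0 m.u.

The two most frequent classes, + ru (209) and se + (161), are the parental types, so the F1 was + ru / se +.
The recombinant classes are + + and se ru: 60 + 70 = 130.
Recombination frequency = 130/500 = 0.2600 ≈ 26.0%, i.e. 26.0 m.u.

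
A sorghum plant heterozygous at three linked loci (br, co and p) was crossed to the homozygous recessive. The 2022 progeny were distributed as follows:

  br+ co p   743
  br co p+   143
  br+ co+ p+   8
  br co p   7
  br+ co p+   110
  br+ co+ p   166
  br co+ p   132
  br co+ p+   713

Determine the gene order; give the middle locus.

br

The two most frequent reciprocal classes, br co+ p+ and br+ co p, are the parental types, so the F1 was br co+ p+ / br+ co p.
The two rarest classes, br+ co+ p+ and br co p, are the double crossovers. Comparing them with the parentals, only the br allele has switched, so br is the middle locus and the order is p – br – co.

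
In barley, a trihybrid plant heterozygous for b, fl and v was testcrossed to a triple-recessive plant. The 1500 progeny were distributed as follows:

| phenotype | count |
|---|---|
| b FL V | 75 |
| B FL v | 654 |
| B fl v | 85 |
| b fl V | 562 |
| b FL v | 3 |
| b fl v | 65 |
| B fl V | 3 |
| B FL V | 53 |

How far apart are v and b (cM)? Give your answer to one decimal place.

8.3 cM

The two most frequent reciprocal classes, b fl V and B FL v, are the parental types, so the F1 was b fl V / B FL v.
The two rarest classes, B fl V and b FL v, are the double crossovers. Comparing them with the parentals, only the b allele has switched, so b is the middle locus and the order is fl – b – v.
Crossovers in the b–v interval produce the single-crossover classes b fl v and B FL V (65 + 53 = 118) plus the double crossovers (6).
RF(b–v) = (118 + 6) / 1500 = 124/1500 = 0.0827 → 8.3 cM.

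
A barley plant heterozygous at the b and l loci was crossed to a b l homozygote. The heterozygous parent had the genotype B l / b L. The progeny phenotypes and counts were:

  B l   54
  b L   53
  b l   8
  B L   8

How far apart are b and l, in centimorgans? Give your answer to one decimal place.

13.0 centimorgans

The recombinant classes are B L and b l: 8 + 8 = 16.
Recombination frequency = 16/123 = 0.1301 ≈ 13.0%, i.e. 13.0 centimorgans.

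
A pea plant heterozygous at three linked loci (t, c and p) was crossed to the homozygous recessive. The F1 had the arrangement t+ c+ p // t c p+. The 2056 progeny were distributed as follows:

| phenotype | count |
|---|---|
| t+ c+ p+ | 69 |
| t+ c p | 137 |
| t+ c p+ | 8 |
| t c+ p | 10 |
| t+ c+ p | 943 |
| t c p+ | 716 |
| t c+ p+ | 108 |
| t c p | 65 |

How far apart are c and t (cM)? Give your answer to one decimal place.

The two rarest classes, t c+ p and t+ c p+, are the double crossovers. Comparing them with the parentals, only the t allele has switched, so t is the middle locus and the order is c – t – p.
Crossovers in the c–t interval produce the single-crossover classes t+ c p and t c+ p+ (137 + 108 = 245) plus the double crossovers (18).
RF(c–t) = (245 + 18) / 2056 = 263/2056 = 0.1279 → 12.8 cM.

12.8 cM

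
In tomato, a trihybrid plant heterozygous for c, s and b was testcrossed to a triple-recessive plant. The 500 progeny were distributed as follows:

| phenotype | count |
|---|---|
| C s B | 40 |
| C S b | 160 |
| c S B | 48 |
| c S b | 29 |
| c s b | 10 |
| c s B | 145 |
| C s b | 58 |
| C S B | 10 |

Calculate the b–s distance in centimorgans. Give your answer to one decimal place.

25.2 centimorgans

The two most frequent reciprocal classes, C S b and c s B, are the parental types, so the F1 was C S b / c s B.
The two rarest classes, C S B and c s b, are the double crossovers. Comparing them with the parentals, only the b allele has switched, so b is the middle locus and the order is c – b – s.
Crossovers in the b–s interval produce the single-crossover classes C s b and c S B (58 + 48 = 106) plus the double crossovers (20).
RF(b–s) = (106 + 20) / 500 = 126/500 = 0.2520 → 25.2 centimorgans.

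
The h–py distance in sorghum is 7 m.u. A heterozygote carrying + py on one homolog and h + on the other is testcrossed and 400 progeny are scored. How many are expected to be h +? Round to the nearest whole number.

A map distance of 7 m.u. corresponds to a recombination frequency of 0.070.
The F1 is + py / h +, so h + is a parental gamete class with expected frequency (1 − r)/2 = 0.930/2 = 0.4650.
Expected number = 0.4650 × 400 = 186.00 ≈ 186.

186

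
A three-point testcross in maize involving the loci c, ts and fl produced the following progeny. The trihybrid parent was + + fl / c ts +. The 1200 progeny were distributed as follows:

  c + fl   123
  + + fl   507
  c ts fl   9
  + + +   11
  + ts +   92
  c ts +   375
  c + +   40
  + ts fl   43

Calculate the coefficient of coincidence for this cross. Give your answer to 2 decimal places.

0.99

The two rarest classes, + + + and c ts fl, are the double crossovers. Comparing them with the parentals, only the fl allele has switched, so fl is the middle locus and the order is c – fl – ts.
c–fl: (215 + 20)/1200 = 0.1958; fl–ts: (83 + 20)/1200 = 0.0858.
Expected DCO frequency = 0.1958 × 0.0858 ≈ 0.01680; observed = 20/1200 ≈ 0.01667.
Coefficient of coincidence = 0.01667/0.01680 ≈ 0.99.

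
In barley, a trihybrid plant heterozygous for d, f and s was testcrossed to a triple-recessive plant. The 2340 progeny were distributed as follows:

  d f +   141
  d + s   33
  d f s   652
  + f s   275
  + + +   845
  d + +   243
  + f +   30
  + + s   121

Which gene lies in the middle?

f

The two most frequent reciprocal classes, + + + and d f s, are the parental types, so the F1 was + + + / d f s.
The two rarest classes, + f + and d + s, are the double crossovers. Comparing them with the parentals, only the f allele has switched, so f is the middle locus and the order is s – f – d.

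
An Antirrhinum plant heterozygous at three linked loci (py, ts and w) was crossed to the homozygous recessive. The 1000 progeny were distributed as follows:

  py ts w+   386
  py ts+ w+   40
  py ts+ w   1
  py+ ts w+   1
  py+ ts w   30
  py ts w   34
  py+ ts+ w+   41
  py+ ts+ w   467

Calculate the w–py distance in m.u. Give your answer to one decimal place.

The two most frequent reciprocal classes, py ts w+ and py+ ts+ w, are the parental types, so the F1 was py ts w+ / py+ ts+ w.
The two rarest classes, py+ ts w+ and py ts+ w, are the double crossovers. Comparing them with the parentals, only the py allele has switched, so py is the middle locus and the order is ts – py – w.
Crossovers in the py–w interval produce the single-crossover classes py ts w and py+ ts+ w+ (34 + 41 = 75) plus the double crossovers (2).
RF(py–w) = (75 + 2) / 1000 = 77/1000 = 0.0770 → 7.7 m.u.

7.7 m.u.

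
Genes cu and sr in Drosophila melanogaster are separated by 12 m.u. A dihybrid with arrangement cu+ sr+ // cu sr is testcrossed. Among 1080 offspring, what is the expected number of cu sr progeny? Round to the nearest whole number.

475

A map distance of 12 m.u. corresponds to a recombination frequency of 0.120.
The F1 is cu+ sr+ / cu sr, so cu sr is a parental gamete class with expected frequency (1 − r)/2 = 0.880/2 = 0.4400.
Expected number = 0.4400 × 1080 = 475.20 ≈ 475.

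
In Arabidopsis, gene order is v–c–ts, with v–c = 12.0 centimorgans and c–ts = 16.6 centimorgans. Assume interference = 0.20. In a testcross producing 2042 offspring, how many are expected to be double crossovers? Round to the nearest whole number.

33

Map distances give recombination frequencies of 0.120 and 0.166 for the two intervals.
With interference 0.20 (so coincidence = 0.80), expected double-crossover frequency = 0.120 × 0.166 × 0.80 = 0.01594.
Expected number = 0.01594 × 2042 = 32.54 ≈ 33.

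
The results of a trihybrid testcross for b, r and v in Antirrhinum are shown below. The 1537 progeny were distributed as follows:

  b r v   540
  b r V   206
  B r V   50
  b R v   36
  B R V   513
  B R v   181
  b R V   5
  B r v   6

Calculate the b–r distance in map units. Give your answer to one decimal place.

The two most frequent reciprocal classes, B R V and b r v, are the parental types, so the F1 was B R V / b r v.
The two rarest classes, b R V and B r v, are the double crossovers. Comparing them with the parentals, only the b allele has switched, so b is the middle locus and the order is v – b – r.
Crossovers in the b–r interval produce the single-crossover classes B r V and b R v (50 + 36 = 86) plus the double crossovers (11).
RF(b–r) = (86 + 11) / 1537 = 97/1537 = 0.0631 → 6.3 map units.

6.3 map units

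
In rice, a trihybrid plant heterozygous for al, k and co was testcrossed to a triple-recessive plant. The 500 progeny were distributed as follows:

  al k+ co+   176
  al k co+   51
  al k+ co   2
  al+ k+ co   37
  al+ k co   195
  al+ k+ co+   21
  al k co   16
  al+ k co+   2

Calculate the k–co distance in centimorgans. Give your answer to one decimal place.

18.4 centimorgans

The two most frequent reciprocal classes, al+ k co and al k+ co+, are the parental types, so the F1 was al+ k co / al k+ co+.
The two rarest classes, al+ k co+ and al k+ co, are the double crossovers. Comparing them with the parentals, only the co allele has switched, so co is the middle locus and the order is al – co – k.
Crossovers in the co–k interval produce the single-crossover classes al+ k+ co and al k co+ (37 + 51 = 88) plus the double crossovers (4).
RF(co–k) = (88 + 4) / 500 = 92/500 = 0.1840 → 18.4 centimorgans.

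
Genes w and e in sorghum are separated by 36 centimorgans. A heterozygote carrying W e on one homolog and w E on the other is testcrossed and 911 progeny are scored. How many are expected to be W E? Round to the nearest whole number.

A map distance of 36 centimorgans corresponds to a recombination frequency of 0.360.
The F1 is W e / w E, so W E is a recombinant gamete class with expected frequency r/2 = 0.360/2 = 0.1800.
Expected number = 0.1800 × 911 = 163.98 ≈ 164.

164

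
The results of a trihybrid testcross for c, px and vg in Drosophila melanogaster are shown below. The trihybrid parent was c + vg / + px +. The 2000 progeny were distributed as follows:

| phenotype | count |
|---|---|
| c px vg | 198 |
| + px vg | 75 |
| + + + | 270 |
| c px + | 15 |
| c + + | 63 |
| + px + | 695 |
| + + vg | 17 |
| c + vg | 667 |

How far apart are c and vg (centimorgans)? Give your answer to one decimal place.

8.5 centimorgans

The two rarest classes, + + vg and c px +, are the double crossovers. Comparing them with the parentals, only the c allele has switched, so c is the middle locus and the order is px – c – vg.
Crossovers in the c–vg interval produce the single-crossover classes c + + and + px vg (63 + 75 = 138) plus the double crossovers (32).
RF(c–vg) = (138 + 32) / 2000 = 170/2000 = 0.0850 → 8.5 centimorgans.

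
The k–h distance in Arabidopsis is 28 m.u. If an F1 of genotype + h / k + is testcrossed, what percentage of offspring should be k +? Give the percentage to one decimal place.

36.0%

A map distance of 28 m.u. corresponds to a recombination frequency of 0.280.
The F1 is + h / k +, so k + is a parental gamete class with expected frequency (1 − r)/2 = 0.720/2 = 0.3600.
That is 0.3600 = 36.0% of the progeny.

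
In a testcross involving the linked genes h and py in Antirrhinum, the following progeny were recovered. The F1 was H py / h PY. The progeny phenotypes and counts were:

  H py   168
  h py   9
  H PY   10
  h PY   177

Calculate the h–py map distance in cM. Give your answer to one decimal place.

5.2 cM

The recombinant classes are H PY and h py: 10 + 9 = 19.
Recombination frequency = 19/364 = 0.0522 ≈ 5.2%, i.e. 5.2 cM.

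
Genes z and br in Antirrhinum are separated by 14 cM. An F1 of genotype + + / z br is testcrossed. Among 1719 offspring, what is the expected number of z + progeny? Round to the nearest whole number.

120

A map distance of 14 cM corresponds to a recombination frequency of 0.140.
The F1 is + + / z br, so z + is a recombinant gamete class with expected frequency r/2 = 0.140/2 = 0.0700.
Expected number = 0.0700 × 1719 = 120.33 ≈ 120.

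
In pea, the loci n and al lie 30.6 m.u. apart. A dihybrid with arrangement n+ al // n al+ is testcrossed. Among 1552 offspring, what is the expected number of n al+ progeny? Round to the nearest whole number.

A map distance of 30.6 m.u. corresponds to a recombination frequency of 0.306.
The F1 is n+ al / n al+, so n al+ is a parental gamete class with expected frequency (1 − r)/2 = 0.694/2 = 0.3470.
Expected number = 0.3470 × 1552 = 538.54 ≈ 539.

539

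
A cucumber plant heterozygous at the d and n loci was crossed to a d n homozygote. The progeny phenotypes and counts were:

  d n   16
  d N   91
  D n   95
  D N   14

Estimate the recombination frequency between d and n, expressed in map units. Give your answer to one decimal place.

The two most frequent classes, D n (95) and d N (91), are the parental types, so the F1 was D n / d N.
The recombinant classes are D N and d n: 14 + 16 = 30.
Recombination frequency = 30/216 = 0.1389 ≈ 13.9%, i.e. 13.9 map units.

13.9 map units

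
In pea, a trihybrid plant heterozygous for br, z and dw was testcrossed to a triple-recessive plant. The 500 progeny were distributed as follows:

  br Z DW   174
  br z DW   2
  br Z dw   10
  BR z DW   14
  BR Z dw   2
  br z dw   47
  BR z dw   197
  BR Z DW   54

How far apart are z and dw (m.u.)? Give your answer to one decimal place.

5.6 m.u.

The two most frequent reciprocal classes, BR z dw and br Z DW, are the parental types, so the F1 was BR z dw / br Z DW.
The two rarest classes, BR Z dw and br z DW, are the double crossovers. Comparing them with the parentals, only the z allele has switched, so z is the middle locus and the order is br – z – dw.
Crossovers in the z–dw interval produce the single-crossover classes BR z DW and br Z dw (14 + 10 = 24) plus the double crossovers (4).
RF(z–dw) = (24 + 4) / 500 = 28/500 = 0.0560 → 5.6 m.u.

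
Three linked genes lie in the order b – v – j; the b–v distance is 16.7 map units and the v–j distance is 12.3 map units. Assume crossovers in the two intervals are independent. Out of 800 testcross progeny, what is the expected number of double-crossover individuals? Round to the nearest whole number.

16

Map distances give recombination frequencies of 0.167 and 0.123 for the two intervals.
With no interference, expected double-crossover frequency = 0.167 × 0.123 = 0.02054.
Expected number = 0.02054 × 800 = 16.43 ≈ 16.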